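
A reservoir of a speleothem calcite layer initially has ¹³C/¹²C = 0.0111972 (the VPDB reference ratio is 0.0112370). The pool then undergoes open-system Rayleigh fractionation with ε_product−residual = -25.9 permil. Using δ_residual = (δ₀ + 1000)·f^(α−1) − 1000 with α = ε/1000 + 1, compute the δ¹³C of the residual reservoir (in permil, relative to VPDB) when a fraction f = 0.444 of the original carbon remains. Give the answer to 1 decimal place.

δ₀ = (0.0111972/0.0112370 − 1)×1000 = (0.996458 − 1)×1000 = -3.542 permil
α − 1 = ε/1000 = -0.0259
f^(α−1) = 0.444^(-0.0259) = 1.021252
δ_res = (-3.542 + 1000) × 1.021252 − 1000 = 1017.635 − 1000 = 17.63 permil

17.6 permil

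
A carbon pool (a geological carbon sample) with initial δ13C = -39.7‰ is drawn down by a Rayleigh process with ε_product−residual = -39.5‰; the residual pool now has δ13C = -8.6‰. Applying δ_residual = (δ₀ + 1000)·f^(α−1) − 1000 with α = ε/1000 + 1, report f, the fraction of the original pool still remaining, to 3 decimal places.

0.446

α − 1 = ε/1000 = -0.0395
(δ_res + 1000)/(δ₀ + 1000) = (-8.6 + 1000)/(-39.7 + 1000) = 991.4/960.3 = 1.032386
f = 1.032386^(1/-0.0395) = exp(ln(1.032386)/-0.0395) = exp(0.03187/-0.0395)
f = exp(-0.8069) = 0.4462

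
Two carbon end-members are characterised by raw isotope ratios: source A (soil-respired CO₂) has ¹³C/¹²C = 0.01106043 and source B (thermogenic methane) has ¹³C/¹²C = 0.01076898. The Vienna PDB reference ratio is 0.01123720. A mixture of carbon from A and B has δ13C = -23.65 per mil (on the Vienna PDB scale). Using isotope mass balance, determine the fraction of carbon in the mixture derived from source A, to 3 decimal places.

0.695

δ_A = (0.01106043/0.01123720 − 1)×1000 = (0.984269 − 1)×1000 = -15.731 per mil
δ_B = (0.01076898/0.01123720 − 1)×1000 = (0.958333 − 1)×1000 = -41.667 per mil
f_A = (δ_mix − δ_B)/(δ_A − δ_B) = (-23.65 − (-41.667))/(-15.731 − (-41.667))
f_A = 18.017 / 25.936 = 0.6947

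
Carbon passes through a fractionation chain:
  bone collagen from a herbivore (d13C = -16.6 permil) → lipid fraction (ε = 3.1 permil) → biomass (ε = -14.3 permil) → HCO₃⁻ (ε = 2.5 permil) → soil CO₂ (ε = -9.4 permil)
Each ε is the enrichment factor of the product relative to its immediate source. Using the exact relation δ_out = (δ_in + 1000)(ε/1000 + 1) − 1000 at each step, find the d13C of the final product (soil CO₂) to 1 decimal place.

-34.4 permil

step 1: δ = (-16.60 + 1000)·(3.1/1000 + 1) − 1000 = -13.55 permil
step 2: δ = (-13.55 + 1000)·(-14.3/1000 + 1) − 1000 = -27.66 permil
step 3: δ = (-27.66 + 1000)·(2.5/1000 + 1) − 1000 = -25.23 permil
step 4: δ = (-25.23 + 1000)·(-9.4/1000 + 1) − 1000 = -34.39 permil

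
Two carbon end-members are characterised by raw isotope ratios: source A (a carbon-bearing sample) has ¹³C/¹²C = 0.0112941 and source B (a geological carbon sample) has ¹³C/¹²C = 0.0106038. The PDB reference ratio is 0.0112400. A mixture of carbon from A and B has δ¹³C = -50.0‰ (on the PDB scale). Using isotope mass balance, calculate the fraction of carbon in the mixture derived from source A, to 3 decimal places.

δ_A = (0.0112941/0.0112400 − 1)×1000 = (1.004813 − 1)×1000 = 4.813‰
δ_B = (0.0106038/0.0112400 − 1)×1000 = (0.943399 − 1)×1000 = -56.601‰
f_A = (δ_mix − δ_B)/(δ_A − δ_B) = (-50.0 − (-56.601))/(4.813 − (-56.601))
f_A = 6.601 / 61.415 = 0.1075

0.107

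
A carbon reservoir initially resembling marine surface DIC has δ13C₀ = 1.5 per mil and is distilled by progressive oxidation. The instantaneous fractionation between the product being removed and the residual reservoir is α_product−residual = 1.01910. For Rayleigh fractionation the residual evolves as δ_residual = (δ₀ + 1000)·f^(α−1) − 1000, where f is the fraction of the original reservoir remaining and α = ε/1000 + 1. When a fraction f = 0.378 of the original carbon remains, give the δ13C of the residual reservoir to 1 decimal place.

-16.9 per mil

Rayleigh residual: δ_res = (δ₀ + 1000)·f^(α−1) − 1000
α − 1 = 0.01910
f^(α−1) = 0.378^(0.01910) = 0.981590
δ_res = (1.5 + 1000) × 0.981590 − 1000 = 983.062 − 1000 = -16.94 per mil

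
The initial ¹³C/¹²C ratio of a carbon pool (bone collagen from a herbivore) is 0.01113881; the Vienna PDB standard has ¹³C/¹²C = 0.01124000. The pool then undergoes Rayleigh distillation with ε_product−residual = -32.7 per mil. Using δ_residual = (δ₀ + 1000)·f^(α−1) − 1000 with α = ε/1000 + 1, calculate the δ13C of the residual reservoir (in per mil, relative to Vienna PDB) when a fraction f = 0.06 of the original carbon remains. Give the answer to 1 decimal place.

δ₀ = (0.01113881/0.01124000 − 1)×1000 = (0.990997 − 1)×1000 = -9.003 per mil
α − 1 = ε/1000 = -0.0327
f^(α−1) = 0.06^(-0.0327) = 1.096363
δ_res = (-9.003 + 1000) × 1.096363 − 1000 = 1086.493 − 1000 = 86.49 per mil

86.5 per mil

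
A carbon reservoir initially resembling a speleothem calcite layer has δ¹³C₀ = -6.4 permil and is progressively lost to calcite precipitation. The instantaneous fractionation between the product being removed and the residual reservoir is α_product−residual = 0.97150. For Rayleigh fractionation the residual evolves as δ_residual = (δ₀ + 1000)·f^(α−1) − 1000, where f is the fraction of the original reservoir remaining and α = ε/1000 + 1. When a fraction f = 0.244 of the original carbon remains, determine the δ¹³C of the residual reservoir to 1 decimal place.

Rayleigh residual: δ_res = (δ₀ + 1000)·f^(α−1) − 1000
α − 1 = -0.02850
f^(α−1) = 0.244^(-0.02850) = 1.041021
δ_res = (-6.4 + 1000) × 1.041021 − 1000 = 1034.358 − 1000 = 34.36 permil

34.4 permil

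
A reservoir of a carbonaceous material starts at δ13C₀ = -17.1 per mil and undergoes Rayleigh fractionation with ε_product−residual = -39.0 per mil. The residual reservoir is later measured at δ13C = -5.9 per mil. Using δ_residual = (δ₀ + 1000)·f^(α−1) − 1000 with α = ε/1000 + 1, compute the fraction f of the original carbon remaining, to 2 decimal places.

0.75

α − 1 = ε/1000 = -0.0390
(δ_res + 1000)/(δ₀ + 1000) = (-5.9 + 1000)/(-17.1 + 1000) = 994.1/982.9 = 1.011395
f = 1.011395^(1/-0.0390) = exp(ln(1.011395)/-0.0390) = exp(0.01133/-0.0390)
f = exp(-0.2905) = 0.7479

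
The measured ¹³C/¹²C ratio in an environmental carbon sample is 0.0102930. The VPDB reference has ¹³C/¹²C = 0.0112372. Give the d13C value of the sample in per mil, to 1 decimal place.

-84.0 per mil

d13C = (R_sample / R_standard − 1) × 1000
R_sample / R_standard = 0.0102930 / 0.0112372 = 0.915976
d13C = (0.915976 − 1) × 1000 = -84.02 per mil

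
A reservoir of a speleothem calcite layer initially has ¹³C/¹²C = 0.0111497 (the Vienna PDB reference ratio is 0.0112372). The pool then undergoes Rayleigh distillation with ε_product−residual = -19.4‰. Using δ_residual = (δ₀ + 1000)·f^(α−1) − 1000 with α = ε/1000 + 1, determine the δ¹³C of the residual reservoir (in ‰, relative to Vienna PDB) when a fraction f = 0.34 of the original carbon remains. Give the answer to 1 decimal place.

13.2‰

δ₀ = (0.0111497/0.0112372 − 1)×1000 = (0.992213 − 1)×1000 = -7.787‰
α − 1 = ε/1000 = -0.0194
f^(α−1) = 0.34^(-0.0194) = 1.021149
δ_res = (-7.787 + 1000) × 1.021149 − 1000 = 1013.198 − 1000 = 13.20‰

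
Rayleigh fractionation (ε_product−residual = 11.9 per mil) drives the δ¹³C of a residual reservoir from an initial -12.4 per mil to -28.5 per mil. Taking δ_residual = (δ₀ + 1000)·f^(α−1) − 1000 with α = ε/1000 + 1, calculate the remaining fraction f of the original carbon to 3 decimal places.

α − 1 = ε/1000 = 0.0119
(δ_res + 1000)/(δ₀ + 1000) = (-28.5 + 1000)/(-12.4 + 1000) = 971.5/987.6 = 0.983698
f = 0.983698^(1/0.0119) = exp(ln(0.983698)/0.0119) = exp(-0.01644/0.0119)
f = exp(-1.3812) = 0.2513

0.251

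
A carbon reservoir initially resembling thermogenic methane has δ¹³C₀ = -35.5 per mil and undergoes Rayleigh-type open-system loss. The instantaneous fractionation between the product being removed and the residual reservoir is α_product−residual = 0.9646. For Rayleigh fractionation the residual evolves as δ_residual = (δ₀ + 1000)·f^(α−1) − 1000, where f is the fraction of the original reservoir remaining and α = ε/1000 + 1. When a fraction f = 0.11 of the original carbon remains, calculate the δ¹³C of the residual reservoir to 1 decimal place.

42.9 per mil

Rayleigh residual: δ_res = (δ₀ + 1000)·f^(α−1) − 1000
α − 1 = -0.03540
f^(α−1) = 0.11^(-0.03540) = 1.081271
δ_res = (-35.5 + 1000) × 1.081271 − 1000 = 1042.886 − 1000 = 42.89 per mil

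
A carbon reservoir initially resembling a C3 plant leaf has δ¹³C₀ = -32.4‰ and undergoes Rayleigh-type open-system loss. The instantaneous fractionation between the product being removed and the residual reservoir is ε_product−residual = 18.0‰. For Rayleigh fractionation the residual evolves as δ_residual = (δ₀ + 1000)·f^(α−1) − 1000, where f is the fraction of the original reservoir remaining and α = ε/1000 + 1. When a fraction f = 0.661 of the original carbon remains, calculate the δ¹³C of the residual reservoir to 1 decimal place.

Rayleigh residual: δ_res = (δ₀ + 1000)·f^(α−1) − 1000
α = ε/1000 + 1 = 1.01800, so α − 1 = 0.01800
f^(α−1) = 0.661^(0.01800) = 0.992576
δ_res = (-32.4 + 1000) × 0.992576 − 1000 = 960.416 − 1000 = -39.58‰

-39.6‰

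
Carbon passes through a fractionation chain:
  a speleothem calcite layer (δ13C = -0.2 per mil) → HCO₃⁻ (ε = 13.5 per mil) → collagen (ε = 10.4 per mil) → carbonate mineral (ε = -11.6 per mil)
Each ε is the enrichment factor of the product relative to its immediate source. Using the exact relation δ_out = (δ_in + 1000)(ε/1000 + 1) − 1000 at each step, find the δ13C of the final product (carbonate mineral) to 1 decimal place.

12.0 per mil

step 1: δ = (-0.20 + 1000)·(13.5/1000 + 1) − 1000 = 13.30 per mil
step 2: δ = (13.30 + 1000)·(10.4/1000 + 1) − 1000 = 23.84 per mil
step 3: δ = (23.84 + 1000)·(-11.6/1000 + 1) − 1000 = 11.96 per mil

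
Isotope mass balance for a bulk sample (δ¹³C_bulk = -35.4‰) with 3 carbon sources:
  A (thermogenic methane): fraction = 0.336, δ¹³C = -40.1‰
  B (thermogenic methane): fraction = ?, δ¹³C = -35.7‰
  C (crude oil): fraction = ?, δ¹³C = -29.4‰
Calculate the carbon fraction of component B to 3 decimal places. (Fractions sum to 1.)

0.382

Let f_B and f_C be the unknown fractions; fractions sum to 1 so f_B + f_C = 0.664.
Mass balance: Σ fᵢ·δᵢ = δ_bulk ⇒ f_B·(-35.7) + f_C·(-29.4) = -35.4 − (-13.474) = -21.926
Substitute f_C = 0.664 − f_B:
f_B·(-35.7 − -29.4) = -21.926 − 0.664×(-29.4) = -2.405
f_B = -2.405 / -6.3 = 0.3817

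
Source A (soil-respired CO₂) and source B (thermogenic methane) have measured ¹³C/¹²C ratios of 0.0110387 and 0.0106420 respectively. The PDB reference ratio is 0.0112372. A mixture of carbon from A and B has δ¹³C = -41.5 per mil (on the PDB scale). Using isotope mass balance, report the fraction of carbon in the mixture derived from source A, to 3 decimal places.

δ_A = (0.0110387/0.0112372 − 1)×1000 = (0.982335 − 1)×1000 = -17.665 per mil
δ_B = (0.0106420/0.0112372 − 1)×1000 = (0.947033 − 1)×1000 = -52.967 per mil
f_A = (δ_mix − δ_B)/(δ_A − δ_B) = (-41.5 − (-52.967))/(-17.665 − (-52.967))
f_A = 11.467 / 35.302 = 0.3248

0.325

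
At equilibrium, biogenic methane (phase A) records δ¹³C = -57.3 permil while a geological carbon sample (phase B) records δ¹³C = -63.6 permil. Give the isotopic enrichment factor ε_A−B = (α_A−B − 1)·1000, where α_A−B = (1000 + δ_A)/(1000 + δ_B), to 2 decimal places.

6.73 permil

α_A−B = (1000 + -57.3) / (1000 + -63.6) = 942.7 / 936.4 = 1.006728
ε_A−B = (1.006728 − 1) × 1000 = 6.728 permil
(The approximation ε ≈ δ_A − δ_B would give 6.3 permil.)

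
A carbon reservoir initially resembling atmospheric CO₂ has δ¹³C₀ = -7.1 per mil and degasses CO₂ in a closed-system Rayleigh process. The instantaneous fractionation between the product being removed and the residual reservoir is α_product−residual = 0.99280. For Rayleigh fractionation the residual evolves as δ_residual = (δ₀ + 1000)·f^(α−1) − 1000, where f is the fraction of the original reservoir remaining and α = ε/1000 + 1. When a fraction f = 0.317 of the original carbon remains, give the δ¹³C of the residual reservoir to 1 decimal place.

1.1 per mil

Rayleigh residual: δ_res = (δ₀ + 1000)·f^(α−1) − 1000
α − 1 = -0.00720
f^(α−1) = 0.317^(-0.00720) = 1.008306
δ_res = (-7.1 + 1000) × 1.008306 − 1000 = 1001.147 − 1000 = 1.15 per mil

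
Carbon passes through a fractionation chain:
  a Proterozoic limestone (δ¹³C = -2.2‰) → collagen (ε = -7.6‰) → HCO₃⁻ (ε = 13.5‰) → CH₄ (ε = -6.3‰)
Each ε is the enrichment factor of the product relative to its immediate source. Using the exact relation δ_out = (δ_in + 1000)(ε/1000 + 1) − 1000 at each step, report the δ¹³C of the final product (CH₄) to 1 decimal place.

-2.7‰

step 1: δ = (-2.20 + 1000)·(-7.6/1000 + 1) − 1000 = -9.78‰
step 2: δ = (-9.78 + 1000)·(13.5/1000 + 1) − 1000 = 3.58‰
step 3: δ = (3.58 + 1000)·(-6.3/1000 + 1) − 1000 = -2.74‰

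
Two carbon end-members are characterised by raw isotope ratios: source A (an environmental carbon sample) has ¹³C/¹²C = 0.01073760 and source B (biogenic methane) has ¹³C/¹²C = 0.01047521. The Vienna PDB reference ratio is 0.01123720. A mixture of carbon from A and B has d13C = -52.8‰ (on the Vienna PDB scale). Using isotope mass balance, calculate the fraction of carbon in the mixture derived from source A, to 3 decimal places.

0.643

δ_A = (0.01073760/0.01123720 − 1)×1000 = (0.955541 − 1)×1000 = -44.459‰
δ_B = (0.01047521/0.01123720 − 1)×1000 = (0.932190 − 1)×1000 = -67.810‰
f_A = (δ_mix − δ_B)/(δ_A − δ_B) = (-52.8 − (-67.810))/(-44.459 − (-67.810))
f_A = 15.010 / 23.350 = 0.6428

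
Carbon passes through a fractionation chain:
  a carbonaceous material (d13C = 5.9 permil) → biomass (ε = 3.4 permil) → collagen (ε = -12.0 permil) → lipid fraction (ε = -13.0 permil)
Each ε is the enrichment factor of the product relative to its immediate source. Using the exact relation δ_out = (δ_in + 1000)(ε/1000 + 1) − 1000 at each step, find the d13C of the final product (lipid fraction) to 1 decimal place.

-15.8 permil

step 1: δ = (5.90 + 1000)·(3.4/1000 + 1) − 1000 = 9.32 permil
step 2: δ = (9.32 + 1000)·(-12.0/1000 + 1) − 1000 = -2.79 permil
step 3: δ = (-2.79 + 1000)·(-13.0/1000 + 1) − 1000 = -15.76 permil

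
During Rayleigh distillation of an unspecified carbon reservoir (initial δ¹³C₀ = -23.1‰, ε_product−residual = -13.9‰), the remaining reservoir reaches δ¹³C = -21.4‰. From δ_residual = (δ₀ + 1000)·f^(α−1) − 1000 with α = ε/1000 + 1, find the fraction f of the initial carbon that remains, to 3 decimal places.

0.882

α − 1 = ε/1000 = -0.0139
(δ_res + 1000)/(δ₀ + 1000) = (-21.4 + 1000)/(-23.1 + 1000) = 978.6/976.9 = 1.001740
f = 1.001740^(1/-0.0139) = exp(ln(1.001740)/-0.0139) = exp(0.00174/-0.0139)
f = exp(-0.1251) = 0.8824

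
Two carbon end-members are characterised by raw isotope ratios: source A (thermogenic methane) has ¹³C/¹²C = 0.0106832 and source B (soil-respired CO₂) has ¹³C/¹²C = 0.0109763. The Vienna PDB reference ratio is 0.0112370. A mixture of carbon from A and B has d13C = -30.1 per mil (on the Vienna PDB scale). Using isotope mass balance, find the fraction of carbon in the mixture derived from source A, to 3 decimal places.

δ_A = (0.0106832/0.0112370 − 1)×1000 = (0.950716 − 1)×1000 = -49.284 per mil
δ_B = (0.0109763/0.0112370 − 1)×1000 = (0.976800 − 1)×1000 = -23.200 per mil
f_A = (δ_mix − δ_B)/(δ_A − δ_B) = (-30.1 − (-23.200))/(-49.284 − (-23.200))
f_A = -6.900 / -26.083 = 0.2645

0.265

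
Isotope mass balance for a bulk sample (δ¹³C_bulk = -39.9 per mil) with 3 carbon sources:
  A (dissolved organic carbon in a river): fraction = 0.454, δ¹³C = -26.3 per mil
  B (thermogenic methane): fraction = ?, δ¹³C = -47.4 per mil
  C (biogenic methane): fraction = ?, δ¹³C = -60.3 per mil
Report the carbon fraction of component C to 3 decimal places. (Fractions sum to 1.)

Let f_C and f_B be the unknown fractions; fractions sum to 1 so f_C + f_B = 0.546.
Mass balance: Σ fᵢ·δᵢ = δ_bulk ⇒ f_C·(-60.3) + f_B·(-47.4) = -39.9 − (-11.940) = -27.960
Substitute f_B = 0.546 − f_C:
f_C·(-60.3 − -47.4) = -27.960 − 0.546×(-47.4) = -2.079
f_C = -2.079 / -12.9 = 0.1612

0.161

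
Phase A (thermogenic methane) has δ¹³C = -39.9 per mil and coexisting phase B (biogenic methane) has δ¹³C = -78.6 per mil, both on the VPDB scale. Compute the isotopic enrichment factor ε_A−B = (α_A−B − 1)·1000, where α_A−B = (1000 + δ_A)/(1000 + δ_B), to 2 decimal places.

α_A−B = (1000 + -39.9) / (1000 + -78.6) = 960.1 / 921.4 = 1.042001
ε_A−B = (1.042001 − 1) × 1000 = 42.001 per mil
(The approximation ε ≈ δ_A − δ_B would give 38.7 per mil.)

42.00 per mil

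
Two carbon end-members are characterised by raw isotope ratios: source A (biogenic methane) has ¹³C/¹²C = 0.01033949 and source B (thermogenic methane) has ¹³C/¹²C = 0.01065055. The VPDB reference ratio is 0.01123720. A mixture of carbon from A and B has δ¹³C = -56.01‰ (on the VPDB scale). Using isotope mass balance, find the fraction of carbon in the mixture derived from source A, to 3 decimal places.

δ_A = (0.01033949/0.01123720 − 1)×1000 = (0.920113 − 1)×1000 = -79.887‰
δ_B = (0.01065055/0.01123720 − 1)×1000 = (0.947794 − 1)×1000 = -52.206‰
f_A = (δ_mix − δ_B)/(δ_A − δ_B) = (-56.01 − (-52.206))/(-79.887 − (-52.206))
f_A = -3.804 / -27.681 = 0.1374

0.137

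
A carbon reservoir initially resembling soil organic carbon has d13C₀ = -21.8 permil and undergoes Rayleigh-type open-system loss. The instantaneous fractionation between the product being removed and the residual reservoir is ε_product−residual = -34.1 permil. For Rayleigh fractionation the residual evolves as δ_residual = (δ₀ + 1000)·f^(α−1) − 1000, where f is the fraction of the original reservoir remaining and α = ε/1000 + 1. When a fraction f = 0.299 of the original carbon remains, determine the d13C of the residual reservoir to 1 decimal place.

Rayleigh residual: δ_res = (δ₀ + 1000)·f^(α−1) − 1000
α = ε/1000 + 1 = 0.96590, so α − 1 = -0.03410
f^(α−1) = 0.299^(-0.03410) = 1.042029
δ_res = (-21.8 + 1000) × 1.042029 − 1000 = 1019.312 − 1000 = 19.31 permil

19.3 permil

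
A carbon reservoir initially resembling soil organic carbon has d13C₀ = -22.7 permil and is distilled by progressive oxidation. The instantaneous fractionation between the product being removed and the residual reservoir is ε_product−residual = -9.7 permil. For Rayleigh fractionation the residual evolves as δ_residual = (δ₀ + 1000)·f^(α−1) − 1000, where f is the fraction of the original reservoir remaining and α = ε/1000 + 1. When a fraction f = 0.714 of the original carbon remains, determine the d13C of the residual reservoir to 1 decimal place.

-19.5 permil

Rayleigh residual: δ_res = (δ₀ + 1000)·f^(α−1) − 1000
α = ε/1000 + 1 = 0.99030, so α − 1 = -0.00970
f^(α−1) = 0.714^(-0.00970) = 1.003273
δ_res = (-22.7 + 1000) × 1.003273 − 1000 = 980.499 − 1000 = -19.50 permil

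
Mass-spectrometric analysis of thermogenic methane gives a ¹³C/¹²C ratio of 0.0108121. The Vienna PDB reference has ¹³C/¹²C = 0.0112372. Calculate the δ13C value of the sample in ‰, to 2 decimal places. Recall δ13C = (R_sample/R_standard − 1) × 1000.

-37.83‰

δ13C = (R_sample / R_standard − 1) × 1000
R_sample / R_standard = 0.0108121 / 0.0112372 = 0.962170
δ13C = (0.962170 − 1) × 1000 = -37.830‰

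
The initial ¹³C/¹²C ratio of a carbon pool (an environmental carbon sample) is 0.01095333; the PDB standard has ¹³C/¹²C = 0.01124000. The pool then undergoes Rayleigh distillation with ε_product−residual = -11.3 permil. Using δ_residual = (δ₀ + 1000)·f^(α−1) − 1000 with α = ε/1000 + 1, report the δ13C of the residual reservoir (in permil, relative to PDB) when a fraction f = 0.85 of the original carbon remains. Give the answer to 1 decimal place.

δ₀ = (0.01095333/0.01124000 − 1)×1000 = (0.974496 − 1)×1000 = -25.504 permil
α − 1 = ε/1000 = -0.0113
f^(α−1) = 0.85^(-0.0113) = 1.001838
δ_res = (-25.504 + 1000) × 1.001838 − 1000 = 976.287 − 1000 = -23.71 permil

-23.7 permil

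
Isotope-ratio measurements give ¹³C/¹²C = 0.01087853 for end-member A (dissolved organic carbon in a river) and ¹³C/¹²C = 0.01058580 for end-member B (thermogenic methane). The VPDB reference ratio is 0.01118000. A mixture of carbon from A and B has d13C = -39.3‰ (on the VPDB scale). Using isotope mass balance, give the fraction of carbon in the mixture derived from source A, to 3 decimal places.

δ_A = (0.01087853/0.01118000 − 1)×1000 = (0.973035 − 1)×1000 = -26.965‰
δ_B = (0.01058580/0.01118000 − 1)×1000 = (0.946852 − 1)×1000 = -53.148‰
f_A = (δ_mix − δ_B)/(δ_A − δ_B) = (-39.3 − (-53.148))/(-26.965 − (-53.148))
f_A = 13.848 / 26.183 = 0.5289

0.529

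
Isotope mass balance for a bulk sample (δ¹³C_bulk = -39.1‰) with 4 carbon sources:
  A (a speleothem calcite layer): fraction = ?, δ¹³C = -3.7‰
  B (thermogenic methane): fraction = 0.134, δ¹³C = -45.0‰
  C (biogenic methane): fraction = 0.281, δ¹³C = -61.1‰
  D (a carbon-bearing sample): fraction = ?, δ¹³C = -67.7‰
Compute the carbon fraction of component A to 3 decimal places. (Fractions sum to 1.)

Let f_A and f_D be the unknown fractions; fractions sum to 1 so f_A + f_D = 0.585.
Mass balance: Σ fᵢ·δᵢ = δ_bulk ⇒ f_A·(-3.7) + f_D·(-67.7) = -39.1 − (-23.199) = -15.901
Substitute f_D = 0.585 − f_A:
f_A·(-3.7 − -67.7) = -15.901 − 0.585×(-67.7) = 23.704
f_A = 23.704 / 64.0 = 0.3704

0.370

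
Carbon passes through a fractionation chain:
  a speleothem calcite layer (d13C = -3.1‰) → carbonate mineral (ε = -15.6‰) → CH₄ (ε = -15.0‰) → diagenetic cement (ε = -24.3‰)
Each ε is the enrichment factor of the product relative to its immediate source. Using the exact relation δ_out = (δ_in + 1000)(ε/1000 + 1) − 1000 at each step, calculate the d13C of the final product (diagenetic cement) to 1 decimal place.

step 1: δ = (-3.10 + 1000)·(-15.6/1000 + 1) − 1000 = -18.65‰
step 2: δ = (-18.65 + 1000)·(-15.0/1000 + 1) − 1000 = -33.37‰
step 3: δ = (-33.37 + 1000)·(-24.3/1000 + 1) − 1000 = -56.86‰

-56.9‰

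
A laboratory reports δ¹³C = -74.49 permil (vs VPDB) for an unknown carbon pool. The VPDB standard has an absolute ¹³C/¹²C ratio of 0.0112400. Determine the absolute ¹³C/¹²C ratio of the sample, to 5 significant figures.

0.010403

R_sample = R_standard × (δ¹³C/1000 + 1)
R_sample = 0.0112400 × (-74.49/1000 + 1) = 0.0112400 × 0.925510
R_sample = 0.0104027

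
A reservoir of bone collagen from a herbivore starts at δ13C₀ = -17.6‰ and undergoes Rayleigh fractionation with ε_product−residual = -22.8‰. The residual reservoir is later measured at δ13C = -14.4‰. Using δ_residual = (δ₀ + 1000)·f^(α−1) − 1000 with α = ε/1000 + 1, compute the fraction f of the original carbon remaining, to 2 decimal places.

0.87

α − 1 = ε/1000 = -0.0228
(δ_res + 1000)/(δ₀ + 1000) = (-14.4 + 1000)/(-17.6 + 1000) = 985.6/982.4 = 1.003257
f = 1.003257^(1/-0.0228) = exp(ln(1.003257)/-0.0228) = exp(0.00325/-0.0228)
f = exp(-0.1426) = 0.8671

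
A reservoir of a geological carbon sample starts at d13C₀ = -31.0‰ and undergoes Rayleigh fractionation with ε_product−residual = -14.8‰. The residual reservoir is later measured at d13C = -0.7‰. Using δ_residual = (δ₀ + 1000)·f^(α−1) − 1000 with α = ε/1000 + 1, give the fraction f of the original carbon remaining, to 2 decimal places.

α − 1 = ε/1000 = -0.0148
(δ_res + 1000)/(δ₀ + 1000) = (-0.7 + 1000)/(-31.0 + 1000) = 999.3/969.0 = 1.031269
f = 1.031269^(1/-0.0148) = exp(ln(1.031269)/-0.0148) = exp(0.03079/-0.0148)
f = exp(-2.0804) = 0.1249

0.12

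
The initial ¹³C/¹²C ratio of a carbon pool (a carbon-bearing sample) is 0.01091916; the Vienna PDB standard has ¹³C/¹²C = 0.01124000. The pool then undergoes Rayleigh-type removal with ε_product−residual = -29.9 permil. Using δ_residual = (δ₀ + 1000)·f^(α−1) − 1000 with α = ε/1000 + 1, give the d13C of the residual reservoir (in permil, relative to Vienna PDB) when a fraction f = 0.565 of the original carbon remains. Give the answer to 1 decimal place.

-11.8 permil

δ₀ = (0.01091916/0.01124000 − 1)×1000 = (0.971456 − 1)×1000 = -28.544 permil
α − 1 = ε/1000 = -0.0299
f^(α−1) = 0.565^(-0.0299) = 1.017217
δ_res = (-28.544 + 1000) × 1.017217 − 1000 = 988.181 − 1000 = -11.82 permil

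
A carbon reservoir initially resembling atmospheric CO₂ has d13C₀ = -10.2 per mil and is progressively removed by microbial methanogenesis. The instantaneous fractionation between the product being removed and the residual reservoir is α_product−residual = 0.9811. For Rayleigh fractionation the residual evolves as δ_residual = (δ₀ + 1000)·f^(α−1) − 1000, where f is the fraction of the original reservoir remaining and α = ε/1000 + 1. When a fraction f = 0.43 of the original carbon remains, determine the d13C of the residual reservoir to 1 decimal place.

Rayleigh residual: δ_res = (δ₀ + 1000)·f^(α−1) − 1000
α − 1 = -0.01890
f^(α−1) = 0.43^(-0.01890) = 1.016079
δ_res = (-10.2 + 1000) × 1.016079 − 1000 = 1005.715 − 1000 = 5.71 per mil

5.7 per mil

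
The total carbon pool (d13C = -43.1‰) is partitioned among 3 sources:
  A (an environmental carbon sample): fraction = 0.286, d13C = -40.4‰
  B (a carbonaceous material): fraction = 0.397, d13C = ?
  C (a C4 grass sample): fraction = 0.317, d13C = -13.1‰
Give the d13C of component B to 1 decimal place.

-69.0‰

Isotope mass balance: δ_bulk = Σ fᵢ·δᵢ.
-43.1 = 0.286×(-40.4) + 0.397×δ_B + 0.317×(-13.1)
0.397·δ_B = -43.1 − (-15.707) = -27.393
δ_B = -27.393 / 0.397 = -69.00‰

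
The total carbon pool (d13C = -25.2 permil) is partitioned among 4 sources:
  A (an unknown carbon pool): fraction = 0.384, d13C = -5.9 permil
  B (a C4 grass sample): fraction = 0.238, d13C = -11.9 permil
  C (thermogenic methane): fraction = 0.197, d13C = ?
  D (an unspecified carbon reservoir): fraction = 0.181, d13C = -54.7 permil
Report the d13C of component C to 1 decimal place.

-51.8 permil

Isotope mass balance: δ_bulk = Σ fᵢ·δᵢ.
-25.2 = 0.384×(-5.9) + 0.238×(-11.9) + 0.197×δ_C + 0.181×(-54.7)
0.197·δ_C = -25.2 − (-14.998) = -10.201
δ_C = -10.201 / 0.197 = -51.78 permil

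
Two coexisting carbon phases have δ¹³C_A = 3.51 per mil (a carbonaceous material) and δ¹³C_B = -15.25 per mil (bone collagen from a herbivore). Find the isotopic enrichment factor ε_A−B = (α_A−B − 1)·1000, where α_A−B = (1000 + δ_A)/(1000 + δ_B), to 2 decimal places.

19.05 per mil

α_A−B = (1000 + 3.51) / (1000 + -15.25) = 1003.51 / 984.75 = 1.019051
ε_A−B = (1.019051 − 1) × 1000 = 19.051 per mil
(The approximation ε ≈ δ_A − δ_B would give 18.76 per mil.)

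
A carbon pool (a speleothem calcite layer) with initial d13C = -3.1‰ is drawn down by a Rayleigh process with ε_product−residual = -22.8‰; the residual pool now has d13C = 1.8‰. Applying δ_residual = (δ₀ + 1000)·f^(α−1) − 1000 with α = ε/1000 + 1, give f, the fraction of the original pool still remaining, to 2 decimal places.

0.81

α − 1 = ε/1000 = -0.0228
(δ_res + 1000)/(δ₀ + 1000) = (1.8 + 1000)/(-3.1 + 1000) = 1001.8/996.9 = 1.004915
f = 1.004915^(1/-0.0228) = exp(ln(1.004915)/-0.0228) = exp(0.00490/-0.0228)
f = exp(-0.2151) = 0.8065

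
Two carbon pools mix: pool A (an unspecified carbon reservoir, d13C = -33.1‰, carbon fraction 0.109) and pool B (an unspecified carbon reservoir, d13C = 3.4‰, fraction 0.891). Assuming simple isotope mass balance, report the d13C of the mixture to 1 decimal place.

-0.6‰

δ_mix = f_A·δ_A + f_B·δ_B
δ_mix = 0.109 × (-33.1) + 0.891 × (3.4)
δ_mix = -3.61 + 3.03 = -0.58‰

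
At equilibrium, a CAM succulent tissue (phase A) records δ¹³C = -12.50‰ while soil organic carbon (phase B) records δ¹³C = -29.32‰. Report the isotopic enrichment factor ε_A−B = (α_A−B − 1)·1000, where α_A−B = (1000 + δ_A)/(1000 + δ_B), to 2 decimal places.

17.33‰

α_A−B = (1000 + -12.50) / (1000 + -29.32) = 987.50 / 970.68 = 1.017328
ε_A−B = (1.017328 − 1) × 1000 = 17.328‰
(The approximation ε ≈ δ_A − δ_B would give 16.82‰.)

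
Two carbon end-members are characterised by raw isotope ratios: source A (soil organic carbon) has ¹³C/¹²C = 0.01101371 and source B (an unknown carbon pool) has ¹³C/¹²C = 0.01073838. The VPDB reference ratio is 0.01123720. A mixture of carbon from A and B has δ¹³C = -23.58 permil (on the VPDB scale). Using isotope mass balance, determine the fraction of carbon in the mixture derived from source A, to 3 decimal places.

0.849

δ_A = (0.01101371/0.01123720 − 1)×1000 = (0.980112 − 1)×1000 = -19.888 permil
δ_B = (0.01073838/0.01123720 − 1)×1000 = (0.955610 − 1)×1000 = -44.390 permil
f_A = (δ_mix − δ_B)/(δ_A − δ_B) = (-23.58 − (-44.390))/(-19.888 − (-44.390))
f_A = 20.810 / 24.502 = 0.8493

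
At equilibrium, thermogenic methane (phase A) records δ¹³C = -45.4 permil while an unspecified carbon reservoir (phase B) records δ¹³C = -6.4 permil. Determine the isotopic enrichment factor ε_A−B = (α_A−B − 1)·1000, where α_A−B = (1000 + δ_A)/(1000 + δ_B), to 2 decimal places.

-39.25 permil

α_A−B = (1000 + -45.4) / (1000 + -6.4) = 954.6 / 993.6 = 0.960749
ε_A−B = (0.960749 − 1) × 1000 = -39.251 permil
(The approximation ε ≈ δ_A − δ_B would give -39.0 permil.)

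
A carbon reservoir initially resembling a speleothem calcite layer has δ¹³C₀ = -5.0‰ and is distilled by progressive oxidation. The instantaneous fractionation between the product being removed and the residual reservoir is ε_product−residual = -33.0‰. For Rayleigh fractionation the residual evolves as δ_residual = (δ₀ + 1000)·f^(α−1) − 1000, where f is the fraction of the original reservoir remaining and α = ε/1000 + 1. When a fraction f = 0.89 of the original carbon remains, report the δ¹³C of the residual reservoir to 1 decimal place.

-1.2‰

Rayleigh residual: δ_res = (δ₀ + 1000)·f^(α−1) − 1000
α = ε/1000 + 1 = 0.96700, so α − 1 = -0.03300
f^(α−1) = 0.89^(-0.03300) = 1.003853
δ_res = (-5.0 + 1000) × 1.003853 − 1000 = 998.834 − 1000 = -1.17‰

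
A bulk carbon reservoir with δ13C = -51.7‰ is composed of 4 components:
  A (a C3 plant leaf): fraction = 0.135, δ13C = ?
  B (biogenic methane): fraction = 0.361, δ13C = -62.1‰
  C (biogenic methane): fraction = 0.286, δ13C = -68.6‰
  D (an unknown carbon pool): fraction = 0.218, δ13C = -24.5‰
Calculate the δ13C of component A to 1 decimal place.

-32.0‰

Isotope mass balance: δ_bulk = Σ fᵢ·δᵢ.
-51.7 = 0.135×δ_A + 0.361×(-62.1) + 0.286×(-68.6) + 0.218×(-24.5)
0.135·δ_A = -51.7 − (-47.379) = -4.321
δ_A = -4.321 / 0.135 = -32.01‰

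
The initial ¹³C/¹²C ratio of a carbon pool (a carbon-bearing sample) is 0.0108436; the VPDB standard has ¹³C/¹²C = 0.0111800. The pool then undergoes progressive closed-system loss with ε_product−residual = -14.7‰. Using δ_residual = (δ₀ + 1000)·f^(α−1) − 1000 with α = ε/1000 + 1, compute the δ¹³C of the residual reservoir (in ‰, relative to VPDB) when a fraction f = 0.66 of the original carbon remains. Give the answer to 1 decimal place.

δ₀ = (0.0108436/0.0111800 − 1)×1000 = (0.969911 − 1)×1000 = -30.089‰
α − 1 = ε/1000 = -0.0147
f^(α−1) = 0.66^(-0.0147) = 1.006127
δ_res = (-30.089 + 1000) × 1.006127 − 1000 = 975.853 − 1000 = -24.15‰

-24.1‰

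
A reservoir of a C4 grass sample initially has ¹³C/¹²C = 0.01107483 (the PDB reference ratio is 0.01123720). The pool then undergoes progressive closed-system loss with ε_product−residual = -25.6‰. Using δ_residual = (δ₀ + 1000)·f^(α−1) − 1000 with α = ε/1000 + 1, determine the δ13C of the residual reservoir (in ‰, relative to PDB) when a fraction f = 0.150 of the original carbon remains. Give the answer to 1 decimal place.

34.6‰

δ₀ = (0.01107483/0.01123720 − 1)×1000 = (0.985551 − 1)×1000 = -14.449‰
α − 1 = ε/1000 = -0.0256
f^(α−1) = 0.150^(-0.0256) = 1.049765
δ_res = (-14.449 + 1000) × 1.049765 − 1000 = 1034.597 − 1000 = 34.60‰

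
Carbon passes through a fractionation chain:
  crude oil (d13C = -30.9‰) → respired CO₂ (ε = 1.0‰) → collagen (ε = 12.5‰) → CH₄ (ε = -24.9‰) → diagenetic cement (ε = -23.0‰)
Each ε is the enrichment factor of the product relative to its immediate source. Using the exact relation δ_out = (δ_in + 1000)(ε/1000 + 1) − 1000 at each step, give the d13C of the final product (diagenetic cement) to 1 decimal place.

-64.3‰

step 1: δ = (-30.90 + 1000)·(1.0/1000 + 1) − 1000 = -29.93‰
step 2: δ = (-29.93 + 1000)·(12.5/1000 + 1) − 1000 = -17.81‰
step 3: δ = (-17.81 + 1000)·(-24.9/1000 + 1) − 1000 = -42.26‰
step 4: δ = (-42.26 + 1000)·(-23.0/1000 + 1) − 1000 = -64.29‰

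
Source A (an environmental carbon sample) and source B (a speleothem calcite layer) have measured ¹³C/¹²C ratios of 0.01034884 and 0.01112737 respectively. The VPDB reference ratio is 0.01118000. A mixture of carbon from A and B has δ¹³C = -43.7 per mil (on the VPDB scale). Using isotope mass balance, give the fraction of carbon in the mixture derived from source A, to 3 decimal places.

0.560

δ_A = (0.01034884/0.01118000 − 1)×1000 = (0.925657 − 1)×1000 = -74.343 per mil
δ_B = (0.01112737/0.01118000 − 1)×1000 = (0.995292 − 1)×1000 = -4.708 per mil
f_A = (δ_mix − δ_B)/(δ_A − δ_B) = (-43.7 − (-4.708))/(-74.343 − (-4.708))
f_A = -38.992 / -69.636 = 0.5599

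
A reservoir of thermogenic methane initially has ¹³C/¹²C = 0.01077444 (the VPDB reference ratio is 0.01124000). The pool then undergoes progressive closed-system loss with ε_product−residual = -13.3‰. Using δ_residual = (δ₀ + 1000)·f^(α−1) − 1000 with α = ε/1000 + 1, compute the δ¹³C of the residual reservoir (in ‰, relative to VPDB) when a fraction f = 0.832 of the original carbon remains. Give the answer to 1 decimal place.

δ₀ = (0.01077444/0.01124000 − 1)×1000 = (0.958580 − 1)×1000 = -41.420‰
α − 1 = ε/1000 = -0.0133
f^(α−1) = 0.832^(-0.0133) = 1.002449
δ_res = (-41.420 + 1000) × 1.002449 − 1000 = 960.928 − 1000 = -39.07‰

-39.1‰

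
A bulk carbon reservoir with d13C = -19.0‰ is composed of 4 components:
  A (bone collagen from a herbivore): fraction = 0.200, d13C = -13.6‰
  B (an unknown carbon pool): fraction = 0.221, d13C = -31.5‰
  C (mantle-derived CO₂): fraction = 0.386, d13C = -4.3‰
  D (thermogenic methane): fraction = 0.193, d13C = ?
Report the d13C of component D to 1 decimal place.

Isotope mass balance: δ_bulk = Σ fᵢ·δᵢ.
-19.0 = 0.200×(-13.6) + 0.221×(-31.5) + 0.386×(-4.3) + 0.193×δ_D
0.193·δ_D = -19.0 − (-11.341) = -7.659
δ_D = -7.659 / 0.193 = -39.68‰

-39.7‰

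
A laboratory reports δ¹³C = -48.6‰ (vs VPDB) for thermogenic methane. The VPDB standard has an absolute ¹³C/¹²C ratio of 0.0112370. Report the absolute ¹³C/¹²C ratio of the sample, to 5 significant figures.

0.010691

R_sample = R_standard × (δ¹³C/1000 + 1)
R_sample = 0.0112370 × (-48.6/1000 + 1) = 0.0112370 × 0.951400
R_sample = 0.0106909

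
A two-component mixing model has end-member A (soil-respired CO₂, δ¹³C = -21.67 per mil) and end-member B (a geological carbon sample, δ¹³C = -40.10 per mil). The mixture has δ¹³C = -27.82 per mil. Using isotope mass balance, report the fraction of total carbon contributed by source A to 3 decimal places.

δ_mix = f_A·δ_A + (1 − f_A)·δ_B  ⇒  f_A = (δ_mix − δ_B)/(δ_A − δ_B)
f_A = (-27.82 − (-40.10)) / (-21.67 − (-40.10))
f_A = 12.28 / 18.43 = 0.6663

0.666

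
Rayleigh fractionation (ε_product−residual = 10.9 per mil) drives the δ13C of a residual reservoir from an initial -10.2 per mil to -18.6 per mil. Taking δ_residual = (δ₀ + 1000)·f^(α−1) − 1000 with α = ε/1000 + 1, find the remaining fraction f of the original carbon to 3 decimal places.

0.458

α − 1 = ε/1000 = 0.0109
(δ_res + 1000)/(δ₀ + 1000) = (-18.6 + 1000)/(-10.2 + 1000) = 981.4/989.8 = 0.991513
f = 0.991513^(1/0.0109) = exp(ln(0.991513)/0.0109) = exp(-0.00852/0.0109)
f = exp(-0.7819) = 0.4575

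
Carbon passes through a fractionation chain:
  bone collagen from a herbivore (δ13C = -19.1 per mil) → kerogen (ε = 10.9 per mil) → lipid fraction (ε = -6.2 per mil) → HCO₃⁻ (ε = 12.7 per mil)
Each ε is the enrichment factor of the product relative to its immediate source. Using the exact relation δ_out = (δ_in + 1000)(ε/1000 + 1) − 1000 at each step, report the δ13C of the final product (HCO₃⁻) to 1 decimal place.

-2.0 per mil

step 1: δ = (-19.10 + 1000)·(10.9/1000 + 1) − 1000 = -8.41 per mil
step 2: δ = (-8.41 + 1000)·(-6.2/1000 + 1) − 1000 = -14.56 per mil
step 3: δ = (-14.56 + 1000)·(12.7/1000 + 1) − 1000 = -2.04 per mil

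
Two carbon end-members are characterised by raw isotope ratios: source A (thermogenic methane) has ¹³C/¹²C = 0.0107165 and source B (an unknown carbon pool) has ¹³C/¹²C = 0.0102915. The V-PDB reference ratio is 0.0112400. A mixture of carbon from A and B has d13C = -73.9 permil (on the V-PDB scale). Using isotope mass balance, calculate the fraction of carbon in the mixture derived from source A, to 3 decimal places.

0.277

δ_A = (0.0107165/0.0112400 − 1)×1000 = (0.953425 − 1)×1000 = -46.575 permil
δ_B = (0.0102915/0.0112400 − 1)×1000 = (0.915614 − 1)×1000 = -84.386 permil
f_A = (δ_mix − δ_B)/(δ_A − δ_B) = (-73.9 − (-84.386))/(-46.575 − (-84.386))
f_A = 10.486 / 37.811 = 0.2773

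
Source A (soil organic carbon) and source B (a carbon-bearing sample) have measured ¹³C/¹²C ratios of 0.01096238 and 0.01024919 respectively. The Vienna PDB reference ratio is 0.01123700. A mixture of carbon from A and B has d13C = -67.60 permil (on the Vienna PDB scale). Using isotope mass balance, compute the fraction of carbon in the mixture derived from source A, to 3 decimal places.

0.320

δ_A = (0.01096238/0.01123700 − 1)×1000 = (0.975561 − 1)×1000 = -24.439 permil
δ_B = (0.01024919/0.01123700 − 1)×1000 = (0.912093 − 1)×1000 = -87.907 permil
f_A = (δ_mix − δ_B)/(δ_A − δ_B) = (-67.60 − (-87.907))/(-24.439 − (-87.907))
f_A = 20.307 / 63.468 = 0.3200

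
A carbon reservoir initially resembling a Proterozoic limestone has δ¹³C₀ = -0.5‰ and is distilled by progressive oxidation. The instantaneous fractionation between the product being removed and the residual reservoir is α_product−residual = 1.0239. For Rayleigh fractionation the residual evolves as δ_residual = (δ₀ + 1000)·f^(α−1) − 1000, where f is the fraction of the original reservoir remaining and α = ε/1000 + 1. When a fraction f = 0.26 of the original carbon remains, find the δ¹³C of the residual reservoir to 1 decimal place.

-32.2‰

Rayleigh residual: δ_res = (δ₀ + 1000)·f^(α−1) − 1000
α − 1 = 0.02390
f^(α−1) = 0.26^(0.02390) = 0.968318
δ_res = (-0.5 + 1000) × 0.968318 − 1000 = 967.834 − 1000 = -32.17‰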